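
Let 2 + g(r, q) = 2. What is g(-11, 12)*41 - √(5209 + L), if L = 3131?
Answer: -2*√2085 ≈ -91.324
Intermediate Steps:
g(r, q) = 0 (g(r, q) = -2 + 2 = 0)
g(-11, 12)*41 - √(5209 + L) = 0*41 - √(5209 + 3131) = 0 - √8340 = 0 - 2*√2085 = -2*√2085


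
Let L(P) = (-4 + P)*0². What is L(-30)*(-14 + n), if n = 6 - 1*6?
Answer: 0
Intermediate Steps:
n = 0 (n = 6 - 6 = 0)
L(P) = 0 (L(P) = (-4 + P)*0 = 0)
L(-30)*(-14 + n) = 0*(-14 + 0) = 0*(-14) = 0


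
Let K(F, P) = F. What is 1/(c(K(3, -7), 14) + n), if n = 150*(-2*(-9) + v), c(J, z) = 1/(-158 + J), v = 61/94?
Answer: 7285/20378578 ≈ 0.00035748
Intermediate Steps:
v = 61/94 (v = 61*(1/94) = 61/94 ≈ 0.64894)
n = 131475/47 (n = 150*(-2*(-9) + 61/94) = 150*(18 + 61/94) = 150*(1753/94) = 131475/47 ≈ 2797.3)
1/(c(K(3, -7), 14) + n) = 1/(1/(-158 + 3) + 131475/47) = 1/(1/(-155) + 131475/47) = 1/(-1/155 + 131475/47) = 1/(20378578/7285) = 7285/20378578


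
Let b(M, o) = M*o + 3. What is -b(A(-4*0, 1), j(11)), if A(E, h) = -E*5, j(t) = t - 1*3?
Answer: -3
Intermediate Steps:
j(t) = -3 + t (j(t) = t - 3 = -3 + t)
A(E, h) = -5*E
b(M, o) = 3 + M*o
-b(A(-4*0, 1), j(11)) = -(3 + (-(-20)*0)*(-3 + 11)) = -(3 - 5*0*8) = -(3 + 0*8) = -(3 + 0) = -1*3 = -3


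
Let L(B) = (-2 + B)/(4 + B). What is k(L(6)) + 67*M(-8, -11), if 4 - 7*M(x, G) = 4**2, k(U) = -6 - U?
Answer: -4244/35 ≈ -121.26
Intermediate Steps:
L(B) = (-2 + B)/(4 + B)
M(x, G) = -12/7 (M(x, G) = 4/7 - 1/7*4**2 = 4/7 - 1/7*16 = 4/7 - 16/7 = -12/7)
k(L(6)) + 67*M(-8, -11) = (-6 - (-2 + 6)/(4 + 6)) + 67*(-12/7) = (-6 - 4/10) - 804/7 = (-6 - 1*2/5) - 804/7 = (-6 - 2/5) - 804/7 = -32/5 - 804/7 = -4244/35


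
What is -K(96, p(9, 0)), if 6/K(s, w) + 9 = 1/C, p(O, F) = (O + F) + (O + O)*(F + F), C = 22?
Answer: 132/197 ≈ 0.67005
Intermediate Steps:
p(O, F) = F + O + 4*F*O (p(O, F) = (F + O) + (2*O)*(2*F) = (F + O) + 4*F*O = F + O + 4*F*O)
K(s, w) = -132/197 (K(s, w) = 6/(-9 + 1/22) = 6/(-197/22) = 6*(-22/197) = -132/197)
-K(96, p(9, 0)) = -1*(-132/197) = 132/197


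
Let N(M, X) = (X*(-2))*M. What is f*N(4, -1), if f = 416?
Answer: 3328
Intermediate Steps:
N(M, X) = -2*M*X (N(M, X) = (-2*X)*M = -2*M*X)
f*N(4, -1) = 416*(-2*4*(-1)) = 416*8 = 3328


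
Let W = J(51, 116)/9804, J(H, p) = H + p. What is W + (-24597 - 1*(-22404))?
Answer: -21500005/9804 ≈ -2193.0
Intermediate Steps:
W = 167/9804 (W = (51 + 116)/9804 = 167*(1/9804) = 167/9804 ≈ 0.017034)
W + (-24597 - 1*(-22404)) = 167/9804 + (-24597 - 1*(-22404)) = 167/9804 + (-24597 + 22404) = 167/9804 - 2193 = -21500005/9804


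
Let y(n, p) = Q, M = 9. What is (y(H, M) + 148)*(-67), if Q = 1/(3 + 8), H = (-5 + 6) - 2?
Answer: -109143/11 ≈ -9922.1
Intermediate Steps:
H = -1 (H = 1 - 2 = -1)
Q = 1/11 ≈ 0.090909
y(n, p) = 1/11
(y(H, M) + 148)*(-67) = (1/11 + 148)*(-67) = (1629/11)*(-67) = -109143/11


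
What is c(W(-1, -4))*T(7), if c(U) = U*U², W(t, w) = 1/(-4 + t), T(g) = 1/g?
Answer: -1/875 ≈ -0.0011429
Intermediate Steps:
c(U) = U³
c(W(-1, -4))*T(7) = (1/(-4 - 1))³/7 = (1/(-5))³*(⅐) = (-⅕)³*(⅐) = -1/125*⅐ = -1/875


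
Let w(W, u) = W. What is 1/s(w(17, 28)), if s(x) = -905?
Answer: -1/905 ≈ -0.0011050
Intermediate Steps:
1/s(w(17, 28)) = 1/(-905) = -1/905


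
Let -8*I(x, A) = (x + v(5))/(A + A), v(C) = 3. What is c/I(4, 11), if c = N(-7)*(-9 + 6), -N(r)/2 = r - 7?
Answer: 2112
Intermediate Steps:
N(r) = 14 - 2*r (N(r) = -2*(r - 7) = -2*(-7 + r) = 14 - 2*r)
I(x, A) = -(3 + x)/(16*A) (I(x, A) = -(x + 3)/(8*(A + A)) = -(3 + x)/(8*(2*A)) = -(3 + x)*1/(2*A)/8 = -(3 + x)/(16*A))
c = -84 (c = (14 - 2*(-7))*(-9 + 6) = (14 + 14)*(-3) = 28*(-3) = -84)
c/I(4, 11) = -84*176/(-3 - 1*4) = -84*176/(-3 - 4) = -84/((1/16)*(1/11)*(-7)) = -84/(-7/176) = -84*(-176/7) = 2112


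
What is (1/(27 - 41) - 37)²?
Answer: 269361/196 ≈ 1374.3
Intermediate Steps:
(1/(27 - 41) - 37)² = (1/(-14) - 37)² = (-1/14 - 37)² = (-519/14)² = 269361/196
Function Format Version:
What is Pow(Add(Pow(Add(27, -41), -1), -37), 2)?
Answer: Rational(269361, 196) ≈ 1374.3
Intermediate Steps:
Pow(Add(Pow(Add(27, -41), -1), -37), 2) = Pow(Add(Pow(-14, -1), -37), 2) = Pow(Add(Rational(-1, 14), -37), 2) = Pow(Rational(-519, 14), 2) = Rational(269361, 196)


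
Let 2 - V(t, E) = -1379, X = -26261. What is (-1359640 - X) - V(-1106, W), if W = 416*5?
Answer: -1334760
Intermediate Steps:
W = 2080
V(t, E) = 1381 (V(t, E) = 2 - 1*(-1379) = 2 + 1379 = 1381)
(-1359640 - X) - V(-1106, W) = (-1359640 - 1*(-26261)) - 1*1381 = (-1359640 + 26261) - 1381 = -1333379 - 1381 = -1334760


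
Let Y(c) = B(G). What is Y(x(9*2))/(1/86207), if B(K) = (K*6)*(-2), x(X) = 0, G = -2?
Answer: 2068968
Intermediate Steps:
B(K) = -12*K (B(K) = (6*K)*(-2) = -12*K)
Y(c) = 24 (Y(c) = -12*(-2) = 24)
Y(x(9*2))/(1/86207) = 24/(1/86207) = 24*86207 = 2068968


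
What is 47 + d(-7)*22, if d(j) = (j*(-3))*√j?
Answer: 47 + 462*I*√7 ≈ 47.0 + 1222.3*I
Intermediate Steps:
d(j) = -3*j^(3/2) (d(j) = (-3*j)*√j = -3*j^(3/2))
47 + d(-7)*22 = 47 - (-21)*I*√7*22 = 47 + (21*I*√7)*22 = 47 + 462*I*√7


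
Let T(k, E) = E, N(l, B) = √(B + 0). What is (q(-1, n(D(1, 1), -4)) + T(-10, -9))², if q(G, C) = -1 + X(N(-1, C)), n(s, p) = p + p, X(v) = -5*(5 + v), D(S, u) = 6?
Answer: 1025 + 700*I*√2 ≈ 1025.0 + 989.95*I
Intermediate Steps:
N(l, B) = √B
X(v) = -25 - 5*v
n(s, p) = 2*p
q(G, C) = -26 - 5*√C (q(G, C) = -1 + (-25 - 5*√C) = -26 - 5*√C)
(q(-1, n(D(1, 1), -4)) + T(-10, -9))² = ((-26 - 5*2*I*√2) - 9)² = ((-26 - 10*I*√2) - 9)² = (-35 - 10*I*√2)²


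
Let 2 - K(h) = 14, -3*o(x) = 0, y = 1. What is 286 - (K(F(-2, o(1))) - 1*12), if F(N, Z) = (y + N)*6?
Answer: 310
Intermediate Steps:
o(x) = 0 (o(x) = -⅓*0 = 0)
F(N, Z) = 6 + 6*N (F(N, Z) = (1 + N)*6 = 6 + 6*N)
K(h) = -12 (K(h) = 2 - 1*14 = 2 - 14 = -12)
286 - (K(F(-2, o(1))) - 1*12) = 286 - (-12 - 1*12) = 286 - (-12 - 12) = 286 - 1*(-24) = 286 + 24 = 310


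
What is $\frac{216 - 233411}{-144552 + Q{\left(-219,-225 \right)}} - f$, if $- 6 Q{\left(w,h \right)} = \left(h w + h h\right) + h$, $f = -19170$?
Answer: $\frac{6179513320}{322329} \approx 19171.0$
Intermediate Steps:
$Q{\left(w,h \right)} = - \frac{h}{6} - \frac{h^{2}}{6} - \frac{h w}{6}$ ($Q{\left(w,h \right)} = - \frac{\left(h w + h h\right) + h}{6} = - \frac{\left(h w + h^{2}\right) + h}{6} = - \frac{\left(h^{2} + h w\right) + h}{6} = - \frac{h + h^{2} + h w}{6} = - \frac{h}{6} - \frac{h^{2}}{6} - \frac{h w}{6}$)
$\frac{216 - 233411}{-144552 + Q{\left(-219,-225 \right)}} - f = \frac{216 - 233411}{-144552 - - \frac{75 \left(1 - 225 - 219\right)}{2}} - -19170 = - \frac{233195}{-144552 - \left(- \frac{75}{2}\right) \left(-443\right)} + 19170 = - \frac{233195}{-144552 - \frac{33225}{2}} + 19170 = - \frac{233195}{- \frac{322329}{2}} + 19170 = \left(-233195\right) \left(- \frac{2}{322329}\right) + 19170 = \frac{466390}{322329} + 19170 = \frac{6179513320}{322329}$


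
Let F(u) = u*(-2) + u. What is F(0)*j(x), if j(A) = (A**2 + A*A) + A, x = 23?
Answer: 0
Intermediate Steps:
F(u) = -u (F(u) = -2*u + u = -u)
j(A) = A + 2*A**2 (j(A) = (A**2 + A**2) + A = 2*A**2 + A = A + 2*A**2)
F(0)*j(x) = (-1*0)*(23*(1 + 2*23)) = 0*(23*(1 + 46)) = 0*(23*47) = 0*1081 = 0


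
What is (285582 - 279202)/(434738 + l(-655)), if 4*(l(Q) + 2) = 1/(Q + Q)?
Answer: 33431200/2278016639 ≈ 0.014676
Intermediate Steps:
l(Q) = -2 + 1/(8*Q) (l(Q) = -2 + 1/(4*(Q + Q)) = -2 + 1/(4*((2*Q))) = -2 + (1/(2*Q))/4 = -2 + 1/(8*Q))
(285582 - 279202)/(434738 + l(-655)) = (285582 - 279202)/(434738 + (-2 + (⅛)/(-655))) = 6380/(434738 + (-2 + (⅛)*(-1/655))) = 6380/(434738 + (-2 - 1/5240)) = 6380/(434738 - 10481/5240) = 6380/(2278016639/5240) = 6380*(5240/2278016639) = 33431200/2278016639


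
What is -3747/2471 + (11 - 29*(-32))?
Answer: 2316522/2471 ≈ 937.48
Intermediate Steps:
-3747/2471 + (11 - 29*(-32)) = -3747*1/2471 + (11 + 928) = -3747/2471 + 939 = 2316522/2471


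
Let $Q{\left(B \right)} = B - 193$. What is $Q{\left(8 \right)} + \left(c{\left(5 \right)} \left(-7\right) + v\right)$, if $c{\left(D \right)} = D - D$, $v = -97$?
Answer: $-282$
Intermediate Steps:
$Q{\left(B \right)} = -193 + B$
$c{\left(D \right)} = 0$
$Q{\left(8 \right)} + \left(c{\left(5 \right)} \left(-7\right) + v\right) = \left(-193 + 8\right) + \left(0 \left(-7\right) - 97\right) = -185 + \left(0 - 97\right) = -185 - 97 = -282$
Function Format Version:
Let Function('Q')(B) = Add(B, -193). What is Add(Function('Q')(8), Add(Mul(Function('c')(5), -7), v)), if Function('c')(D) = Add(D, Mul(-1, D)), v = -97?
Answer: -282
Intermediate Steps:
Function('Q')(B) = Add(-193, B)
Function('c')(D) = 0
Add(Function('Q')(8), Add(Mul(Function('c')(5), -7), v)) = Add(Add(-193, 8), Add(Mul(0, -7), -97)) = Add(-185, Add(0, -97)) = Add(-185, -97) = -282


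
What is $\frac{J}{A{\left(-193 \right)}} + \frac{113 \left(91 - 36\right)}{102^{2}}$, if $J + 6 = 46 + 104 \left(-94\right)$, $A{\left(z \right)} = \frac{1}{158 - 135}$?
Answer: $- \frac{2329740697}{10404} \approx -2.2393 \cdot 10^{5}$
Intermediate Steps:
$A{\left(z \right)} = \frac{1}{23}$
$J = -9736$ ($J = -6 + \left(46 + 104 \left(-94\right)\right) = -6 + \left(46 - 9776\right) = -6 - 9730 = -9736$)
$\frac{J}{A{\left(-193 \right)}} + \frac{113 \left(91 - 36\right)}{102^{2}} = - 9736 \frac{1}{\frac{1}{23}} + \frac{113 \left(91 - 36\right)}{102^{2}} = \left(-9736\right) 23 + \frac{113 \cdot 55}{10404} = -223928 + 6215 \cdot \frac{1}{10404} = -223928 + \frac{6215}{10404} = - \frac{2329740697}{10404}$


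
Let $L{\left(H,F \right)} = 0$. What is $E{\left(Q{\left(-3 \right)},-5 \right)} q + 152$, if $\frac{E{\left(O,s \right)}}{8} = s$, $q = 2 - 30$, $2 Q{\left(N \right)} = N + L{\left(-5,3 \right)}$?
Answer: $1272$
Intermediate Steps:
$Q{\left(N \right)} = \frac{N}{2}$ ($Q{\left(N \right)} = \frac{N + 0}{2} = \frac{N}{2}$)
$q = -28$ ($q = 2 - 30 = -28$)
$E{\left(O,s \right)} = 8 s$
$E{\left(Q{\left(-3 \right)},-5 \right)} q + 152 = 8 \left(-5\right) \left(-28\right) + 152 = \left(-40\right) \left(-28\right) + 152 = 1120 + 152 = 1272$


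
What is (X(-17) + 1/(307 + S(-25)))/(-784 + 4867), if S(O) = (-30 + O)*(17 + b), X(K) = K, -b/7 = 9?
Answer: -16076/3861157 ≈ -0.0041635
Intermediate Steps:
b = -63 (b = -7*9 = -63)
S(O) = 1380 - 46*O (S(O) = (-30 + O)*(17 - 63) = (-30 + O)*(-46) = 1380 - 46*O)
(X(-17) + 1/(307 + S(-25)))/(-784 + 4867) = (-17 + 1/(307 + (1380 - 46*(-25))))/(-784 + 4867) = (-17 + 1/(307 + (1380 + 1150)))/4083 = (-17 + 1/(307 + 2530))*(1/4083) = (-17 + 1/2837)*(1/4083) = -48228/2837*1/4083 = -16076/3861157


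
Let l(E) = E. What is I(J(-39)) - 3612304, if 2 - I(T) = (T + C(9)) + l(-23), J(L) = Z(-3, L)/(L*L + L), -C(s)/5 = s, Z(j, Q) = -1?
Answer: -5353330787/1482 ≈ -3.6122e+6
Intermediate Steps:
C(s) = -5*s
J(L) = -1/(L + L²) (J(L) = -1/(L*L + L) = -1/(L² + L) = -1/(L + L²))
I(T) = 70 - T (I(T) = 2 - ((T - 5*9) - 23) = 2 - ((T - 45) - 23) = 2 - ((-45 + T) - 23) = 2 - (-68 + T) = 2 + (68 - T) = 70 - T)
I(J(-39)) - 3612304 = (70 - (-1)/((-39)*(1 - 39))) - 3612304 = (70 - (-1)*(-1)/(39*(-38))) - 3612304 = (70 - (-1)*(-1)*(-1)/(39*38)) - 3612304 = (70 - 1*(-1/1482)) - 3612304 = (70 + 1/1482) - 3612304 = 103741/1482 - 3612304 = -5353330787/1482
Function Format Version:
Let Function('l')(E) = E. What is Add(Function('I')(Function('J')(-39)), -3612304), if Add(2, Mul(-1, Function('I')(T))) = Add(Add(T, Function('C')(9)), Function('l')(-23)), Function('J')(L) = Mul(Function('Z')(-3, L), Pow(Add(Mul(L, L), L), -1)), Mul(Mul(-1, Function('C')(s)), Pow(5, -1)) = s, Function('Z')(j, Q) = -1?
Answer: Rational(-5353330787, 1482) ≈ -3.6122e+6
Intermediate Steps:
Function('C')(s) = Mul(-5, s)
Function('J')(L) = Mul(-1, Pow(Add(L, Pow(L, 2)), -1)) (Function('J')(L) = Mul(-1, Pow(Add(Mul(L, L), L), -1)) = Mul(-1, Pow(Add(Pow(L, 2), L), -1)) = Mul(-1, Pow(Add(L, Pow(L, 2)), -1)))
Function('I')(T) = Add(70, Mul(-1, T)) (Function('I')(T) = Add(2, Mul(-1, Add(Add(T, Mul(-5, 9)), -23))) = Add(2, Mul(-1, Add(Add(T, -45), -23))) = Add(2, Mul(-1, Add(Add(-45, T), -23))) = Add(2, Mul(-1, Add(-68, T))) = Add(2, Add(68, Mul(-1, T))) = Add(70, Mul(-1, T)))
Add(Function('I')(Function('J')(-39)), -3612304) = Add(Add(70, Mul(-1, Mul(-1, Pow(-39, -1), Pow(Add(1, -39), -1)))), -3612304) = Add(Add(70, Mul(-1, Mul(-1, Rational(-1, 39), Pow(-38, -1)))), -3612304) = Add(Add(70, Mul(-1, Mul(-1, Rational(-1, 39), Rational(-1, 38)))), -3612304) = Add(Add(70, Mul(-1, Rational(-1, 1482))), -3612304) = Add(Add(70, Rational(1, 1482)), -3612304) = Add(Rational(103741, 1482), -3612304) = Rational(-5353330787, 1482)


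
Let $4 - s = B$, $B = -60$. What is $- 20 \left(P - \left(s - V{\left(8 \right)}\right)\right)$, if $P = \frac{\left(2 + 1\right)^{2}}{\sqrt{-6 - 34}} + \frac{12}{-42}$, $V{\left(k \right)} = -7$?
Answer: $\frac{9980}{7} + 9 i \sqrt{10} \approx 1425.7 + 28.461 i$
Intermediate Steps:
$s = 64$ ($s = 4 - -60 = 4 + 60 = 64$)
$P = - \frac{2}{7} - \frac{9 i \sqrt{10}}{20}$ ($P = \frac{3^{2}}{\sqrt{-40}} + 12 \left(- \frac{1}{42}\right) = \frac{9}{2 i \sqrt{10}} - \frac{2}{7} = 9 \left(- \frac{i \sqrt{10}}{20}\right) - \frac{2}{7} = - \frac{9 i \sqrt{10}}{20} - \frac{2}{7} = - \frac{2}{7} - \frac{9 i \sqrt{10}}{20} \approx -0.28571 - 1.423 i$)
$- 20 \left(P - \left(s - V{\left(8 \right)}\right)\right) = - 20 \left(\left(- \frac{2}{7} - \frac{9 i \sqrt{10}}{20}\right) - 71\right) = - 20 \left(- \frac{499}{7} - \frac{9 i \sqrt{10}}{20}\right) = \frac{9980}{7} + 9 i \sqrt{10}$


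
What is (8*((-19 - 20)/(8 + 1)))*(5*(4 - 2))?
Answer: -1040/3 ≈ -346.67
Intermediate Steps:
(8*((-19 - 20)/(8 + 1)))*(5*(4 - 2)) = (8*(-39/9))*(5*2) = (8*(-39*⅑))*10 = (8*(-13/3))*10 = -104/3*10 = -1040/3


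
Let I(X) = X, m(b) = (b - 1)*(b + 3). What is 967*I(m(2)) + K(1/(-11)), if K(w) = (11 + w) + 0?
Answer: 53305/11 ≈ 4845.9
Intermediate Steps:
m(b) = (-1 + b)*(3 + b)
K(w) = 11 + w
967*I(m(2)) + K(1/(-11)) = 967*(-3 + 2**2 + 2*2) + (11 + 1/(-11)) = 967*(-3 + 4 + 4) + (11 - 1/11) = 967*5 + 120/11 = 4835 + 120/11 = 53305/11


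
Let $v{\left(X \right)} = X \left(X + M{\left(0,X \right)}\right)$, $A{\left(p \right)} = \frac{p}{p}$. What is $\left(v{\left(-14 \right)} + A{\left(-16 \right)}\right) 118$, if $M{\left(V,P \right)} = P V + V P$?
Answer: $23246$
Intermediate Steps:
$M{\left(V,P \right)} = 2 P V$ ($M{\left(V,P \right)} = P V + P V = 2 P V$)
$A{\left(p \right)} = 1$
$v{\left(X \right)} = X^{2}$ ($v{\left(X \right)} = X \left(X + 2 X 0\right) = X \left(X + 0\right) = X X = X^{2}$)
$\left(v{\left(-14 \right)} + A{\left(-16 \right)}\right) 118 = \left(\left(-14\right)^{2} + 1\right) 118 = \left(196 + 1\right) 118 = 197 \cdot 118 = 23246$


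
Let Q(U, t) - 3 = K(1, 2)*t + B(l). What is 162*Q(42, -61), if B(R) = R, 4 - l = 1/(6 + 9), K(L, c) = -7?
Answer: 351486/5 ≈ 70297.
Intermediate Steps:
l = 59/15 (l = 4 - 1/(6 + 9) = 4 - 1/15 = 59/15 ≈ 3.9333)
Q(U, t) = 104/15 - 7*t (Q(U, t) = 3 + (-7*t + 59/15) = 3 + (59/15 - 7*t) = 104/15 - 7*t)
162*Q(42, -61) = 162*(104/15 - 7*(-61)) = 162*(104/15 + 427) = 162*(6509/15) = 351486/5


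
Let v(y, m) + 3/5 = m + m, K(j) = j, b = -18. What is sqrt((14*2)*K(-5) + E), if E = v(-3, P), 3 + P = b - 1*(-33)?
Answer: I*sqrt(2915)/5 ≈ 10.798*I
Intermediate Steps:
P = 12 (P = -3 + (-18 - 1*(-33)) = -3 + (-18 + 33) = -3 + 15 = 12)
v(y, m) = -3/5 + 2*m (v(y, m) = -3/5 + (m + m) = -3/5 + 2*m)
E = 117/5 (E = -3/5 + 2*12 = -3/5 + 24 = 117/5 ≈ 23.400)
sqrt((14*2)*K(-5) + E) = sqrt((14*2)*(-5) + 117/5) = sqrt(28*(-5) + 117/5) = sqrt(-140 + 117/5) = sqrt(-583/5) = I*sqrt(2915)/5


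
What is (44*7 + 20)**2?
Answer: 107584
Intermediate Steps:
(44*7 + 20)**2 = (308 + 20)**2 = 328**2 = 107584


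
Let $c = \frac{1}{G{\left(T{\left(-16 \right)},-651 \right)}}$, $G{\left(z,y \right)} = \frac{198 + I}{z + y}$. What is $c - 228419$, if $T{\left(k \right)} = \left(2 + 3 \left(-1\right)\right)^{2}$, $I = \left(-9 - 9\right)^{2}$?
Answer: $- \frac{59617684}{261} \approx -2.2842 \cdot 10^{5}$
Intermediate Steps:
$I = 324$ ($I = \left(-18\right)^{2} = 324$)
$T{\left(k \right)} = 1$ ($T{\left(k \right)} = \left(2 - 3\right)^{2} = \left(-1\right)^{2} = 1$)
$G{\left(z,y \right)} = \frac{522}{y + z}$ ($G{\left(z,y \right)} = \frac{198 + 324}{z + y} = \frac{522}{y + z}$)
$c = - \frac{325}{261}$ ($c = \frac{1}{522 \frac{1}{-651 + 1}} = \frac{1}{522 \frac{1}{-650}} = \frac{1}{522 \left(- \frac{1}{650}\right)} = \frac{1}{- \frac{261}{325}} = - \frac{325}{261} \approx -1.2452$)
$c - 228419 = - \frac{325}{261} - 228419 = - \frac{59617684}{261}$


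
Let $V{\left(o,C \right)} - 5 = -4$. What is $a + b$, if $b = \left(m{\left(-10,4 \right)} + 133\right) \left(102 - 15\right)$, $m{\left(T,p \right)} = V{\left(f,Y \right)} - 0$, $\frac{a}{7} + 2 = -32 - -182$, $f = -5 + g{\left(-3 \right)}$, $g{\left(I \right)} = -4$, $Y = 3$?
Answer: $12694$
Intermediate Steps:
$f = -9$ ($f = -5 - 4 = -9$)
$a = 1036$ ($a = -14 + 7 \left(-32 - -182\right) = -14 + 7 \left(-32 + 182\right) = -14 + 7 \cdot 150 = -14 + 1050 = 1036$)
$V{\left(o,C \right)} = 1$ ($V{\left(o,C \right)} = 5 - 4 = 1$)
$m{\left(T,p \right)} = 1$ ($m{\left(T,p \right)} = 1 - 0 = 1 + 0 = 1$)
$b = 11658$ ($b = \left(1 + 133\right) \left(102 - 15\right) = 134 \cdot 87 = 11658$)
$a + b = 1036 + 11658 = 12694$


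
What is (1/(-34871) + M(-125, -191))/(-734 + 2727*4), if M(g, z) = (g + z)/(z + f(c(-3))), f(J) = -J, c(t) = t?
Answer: 1377381/8337272519 ≈ 0.00016521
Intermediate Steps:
M(g, z) = (g + z)/(3 + z) (M(g, z) = (g + z)/(z - 1*(-3)) = (g + z)/(z + 3) = (g + z)/(3 + z))
(1/(-34871) + M(-125, -191))/(-734 + 2727*4) = (1/(-34871) + (-125 - 191)/(3 - 191))/(-734 + 2727*4) = (-1/34871 - 316/(-188))/(-734 + 10908) = (-1/34871 - 1/188*(-316))/10174 = (-1/34871 + 79/47)*(1/10174) = (2754762/1638937)*(1/10174) = 1377381/8337272519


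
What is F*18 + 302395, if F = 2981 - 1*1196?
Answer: 334525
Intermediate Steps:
F = 1785 (F = 2981 - 1196 = 1785)
F*18 + 302395 = 1785*18 + 302395 = 32130 + 302395 = 334525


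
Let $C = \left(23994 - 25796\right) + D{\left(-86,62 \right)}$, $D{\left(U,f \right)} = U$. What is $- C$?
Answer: $1888$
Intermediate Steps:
$C = -1888$ ($C = \left(23994 - 25796\right) - 86 = -1802 - 86 = -1888$)
$- C = \left(-1\right) \left(-1888\right) = 1888$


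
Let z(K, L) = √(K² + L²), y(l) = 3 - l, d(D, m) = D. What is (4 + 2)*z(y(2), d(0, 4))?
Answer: 6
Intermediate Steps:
(4 + 2)*z(y(2), d(0, 4)) = (4 + 2)*√((3 - 1*2)² + 0²) = 6*√((3 - 2)² + 0) = 6*√(1² + 0) = 6*√(1 + 0) = 6*√1 = 6*1 = 6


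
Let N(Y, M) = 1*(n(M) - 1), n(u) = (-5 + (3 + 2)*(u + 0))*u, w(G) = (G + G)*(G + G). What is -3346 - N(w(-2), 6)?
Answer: -3495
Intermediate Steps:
w(G) = 4*G**2 (w(G) = (2*G)*(2*G) = 4*G**2)
n(u) = u*(-5 + 5*u) (n(u) = (-5 + 5*u)*u = u*(-5 + 5*u))
N(Y, M) = -1 + 5*M*(-1 + M) (N(Y, M) = 1*(5*M*(-1 + M) - 1) = 1*(-1 + 5*M*(-1 + M)) = -1 + 5*M*(-1 + M))
-3346 - N(w(-2), 6) = -3346 - (-1 + 5*6*(-1 + 6)) = -3346 - (-1 + 5*6*5) = -3346 - (-1 + 150) = -3346 - 1*149 = -3346 - 149 = -3495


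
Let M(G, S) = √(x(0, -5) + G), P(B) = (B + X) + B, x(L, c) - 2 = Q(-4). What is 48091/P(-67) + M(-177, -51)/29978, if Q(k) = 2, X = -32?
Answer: -48091/166 + I*√173/29978 ≈ -289.7 + 0.00043875*I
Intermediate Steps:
x(L, c) = 4 (x(L, c) = 2 + 2 = 4)
P(B) = -32 + 2*B (P(B) = (B - 32) + B = (-32 + B) + B = -32 + 2*B)
M(G, S) = √(4 + G)
48091/P(-67) + M(-177, -51)/29978 = 48091/(-32 + 2*(-67)) + √(4 - 177)/29978 = 48091/(-32 - 134) + √(-173)*(1/29978) = 48091/(-166) + (I*√173)*(1/29978) = 48091*(-1/166) + I*√173/29978 = -48091/166 + I*√173/29978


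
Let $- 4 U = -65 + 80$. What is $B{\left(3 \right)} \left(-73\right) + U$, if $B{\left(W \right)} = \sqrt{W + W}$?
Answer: $- \frac{15}{4} - 73 \sqrt{6} \approx -182.56$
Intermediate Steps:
$B{\left(W \right)} = \sqrt{2} \sqrt{W}$ ($B{\left(W \right)} = \sqrt{2 W} = \sqrt{2} \sqrt{W}$)
$U = - \frac{15}{4}$ ($U = - \frac{-65 + 80}{4} = \left(- \frac{1}{4}\right) 15 = - \frac{15}{4} \approx -3.75$)
$B{\left(3 \right)} \left(-73\right) + U = \sqrt{2} \sqrt{3} \left(-73\right) - \frac{15}{4} = \sqrt{6} \left(-73\right) - \frac{15}{4} = - 73 \sqrt{6} - \frac{15}{4} = - \frac{15}{4} - 73 \sqrt{6}$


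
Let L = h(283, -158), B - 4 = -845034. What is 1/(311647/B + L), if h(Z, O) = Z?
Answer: 845030/238831843 ≈ 0.0035382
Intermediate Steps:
B = -845030 (B = 4 - 845034 = -845030)
L = 283
1/(311647/B + L) = 1/(311647/(-845030) + 283) = 1/(311647*(-1/845030) + 283) = 1/(-311647/845030 + 283) = 1/(238831843/845030) = 845030/238831843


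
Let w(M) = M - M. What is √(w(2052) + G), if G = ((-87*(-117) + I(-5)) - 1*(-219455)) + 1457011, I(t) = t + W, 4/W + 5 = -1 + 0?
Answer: √15179754/3 ≈ 1298.7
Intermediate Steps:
W = -⅔ (W = 4/(-5 + (-1 + 0)) = 4/(-5 - 1) = 4/(-6) = 4*(-⅙) = -⅔ ≈ -0.66667)
w(M) = 0
I(t) = -⅔ + t (I(t) = t - ⅔ = -⅔ + t)
G = 5059918/3 (G = ((-87*(-117) + (-⅔ - 5)) - 1*(-219455)) + 1457011 = ((10179 - 17/3) + 219455) + 1457011 = (30520/3 + 219455) + 1457011 = 688885/3 + 1457011 = 5059918/3 ≈ 1.6866e+6)
√(w(2052) + G) = √(0 + 5059918/3) = √(5059918/3) = √15179754/3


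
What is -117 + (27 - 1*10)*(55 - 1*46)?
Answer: 36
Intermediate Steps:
-117 + (27 - 1*10)*(55 - 1*46) = -117 + (27 - 10)*(55 - 46) = -117 + 17*9 = -117 + 153 = 36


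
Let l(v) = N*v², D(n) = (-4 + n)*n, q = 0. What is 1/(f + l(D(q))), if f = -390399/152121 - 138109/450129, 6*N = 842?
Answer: -22824691203/65579730220 ≈ -0.34804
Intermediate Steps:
D(n) = n*(-4 + n)
N = 421/3 (N = (⅙)*842 = 421/3 ≈ 140.33)
l(v) = 421*v²/3
f = -65579730220/22824691203 (f = -390399*1/152121 - 138109*1/450129 = -130133/50707 - 138109/450129 = -65579730220/22824691203 ≈ -2.8732)
1/(f + l(D(q))) = 1/(-65579730220/22824691203 + 421*(0*(-4 + 0))²/3) = 1/(-65579730220/22824691203 + 421*(0*(-4))²/3) = 1/(-65579730220/22824691203 + (421/3)*0²) = 1/(-65579730220/22824691203 + (421/3)*0) = 1/(-65579730220/22824691203 + 0) = 1/(-65579730220/22824691203) = -22824691203/65579730220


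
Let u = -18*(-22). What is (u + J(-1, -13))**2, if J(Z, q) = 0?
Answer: 156816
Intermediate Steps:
u = 396 (u = -3*(-132) = 396)
(u + J(-1, -13))**2 = (396 + 0)**2 = 396**2 = 156816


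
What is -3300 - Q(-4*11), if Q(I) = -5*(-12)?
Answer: -3360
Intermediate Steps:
Q(I) = 60 (Q(I) = -1*(-60) = 60)
-3300 - Q(-4*11) = -3300 - 1*60 = -3300 - 60 = -3360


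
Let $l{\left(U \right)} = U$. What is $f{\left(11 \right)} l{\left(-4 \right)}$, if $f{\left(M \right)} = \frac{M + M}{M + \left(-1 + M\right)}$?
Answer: $- \frac{88}{21} \approx -4.1905$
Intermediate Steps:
$f{\left(M \right)} = \frac{2 M}{-1 + 2 M}$
$f{\left(11 \right)} l{\left(-4 \right)} = 2 \cdot 11 \frac{1}{-1 + 2 \cdot 11} \left(-4\right) = 2 \cdot 11 \frac{1}{-1 + 22} \left(-4\right) = 2 \cdot 11 \cdot \frac{1}{21} \left(-4\right) = \frac{22}{21} \left(-4\right) = - \frac{88}{21}$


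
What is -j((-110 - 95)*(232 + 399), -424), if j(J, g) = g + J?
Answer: 129779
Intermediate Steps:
j(J, g) = J + g
-j((-110 - 95)*(232 + 399), -424) = -((-110 - 95)*(232 + 399) - 424) = -(-205*631 - 424) = -(-129355 - 424) = -1*(-129779) = 129779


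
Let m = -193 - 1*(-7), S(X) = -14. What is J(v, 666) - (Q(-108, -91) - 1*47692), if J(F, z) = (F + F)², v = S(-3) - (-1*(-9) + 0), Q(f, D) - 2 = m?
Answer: 49992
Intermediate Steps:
m = -186 (m = -193 + 7 = -186)
Q(f, D) = -184 (Q(f, D) = 2 - 186 = -184)
v = -23 (v = -14 - (-1*(-9) + 0) = -14 - (9 + 0) = -14 - 1*9 = -14 - 9 = -23)
J(F, z) = 4*F² (J(F, z) = (2*F)² = 4*F²)
J(v, 666) - (Q(-108, -91) - 1*47692) = 4*(-23)² - (-184 - 1*47692) = 4*529 - (-184 - 47692) = 2116 - 1*(-47876) = 2116 + 47876 = 49992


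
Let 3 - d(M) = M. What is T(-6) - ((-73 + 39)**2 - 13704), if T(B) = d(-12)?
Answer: 12563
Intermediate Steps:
d(M) = 3 - M
T(B) = 15 (T(B) = 3 - 1*(-12) = 3 + 12 = 15)
T(-6) - ((-73 + 39)**2 - 13704) = 15 - ((-73 + 39)**2 - 13704) = 15 - ((-34)**2 - 13704) = 15 - (1156 - 13704) = 15 - 1*(-12548) = 15 + 12548 = 12563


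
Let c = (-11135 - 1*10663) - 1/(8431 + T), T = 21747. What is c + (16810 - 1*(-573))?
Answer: -133235871/30178 ≈ -4415.0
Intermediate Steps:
c = -657820045/30178 (c = (-11135 - 1*10663) - 1/(8431 + 21747) = (-11135 - 10663) - 1/30178 = -21798 - 1*1/30178 = -21798 - 1/30178 = -657820045/30178 ≈ -21798.)
c + (16810 - 1*(-573)) = -657820045/30178 + (16810 - 1*(-573)) = -657820045/30178 + (16810 + 573) = -657820045/30178 + 17383 = -133235871/30178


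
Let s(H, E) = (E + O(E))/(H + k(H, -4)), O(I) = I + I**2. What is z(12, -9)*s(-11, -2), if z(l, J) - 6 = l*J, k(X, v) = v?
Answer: 0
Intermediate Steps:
z(l, J) = 6 + J*l (z(l, J) = 6 + l*J = 6 + J*l)
s(H, E) = (E + E*(1 + E))/(-4 + H) (s(H, E) = (E + E*(1 + E))/(H - 4) = (E + E*(1 + E))/(-4 + H))
z(12, -9)*s(-11, -2) = (6 - 9*12)*(-2*(2 - 2)/(-4 - 11)) = (6 - 108)*(-2*0/(-15)) = -(-204)*(-1)*0/15 = -102*0 = 0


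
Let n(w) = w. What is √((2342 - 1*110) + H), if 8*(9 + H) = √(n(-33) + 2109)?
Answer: √(8892 + √519)/2 ≈ 47.209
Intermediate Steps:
H = -9 + √519/4 (H = -9 + √(-33 + 2109)/8 = -9 + √2076/8 = -9 + (2*√519)/8 = -9 + √519/4 ≈ -3.3046)
√((2342 - 1*110) + H) = √((2342 - 1*110) + (-9 + √519/4)) = √((2342 - 110) + (-9 + √519/4)) = √(2232 + (-9 + √519/4)) = √(2223 + √519/4)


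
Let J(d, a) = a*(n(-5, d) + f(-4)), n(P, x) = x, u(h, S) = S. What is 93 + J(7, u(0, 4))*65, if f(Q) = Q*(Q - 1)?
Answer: 7113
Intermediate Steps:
f(Q) = Q*(-1 + Q)
J(d, a) = a*(20 + d) (J(d, a) = a*(d - 4*(-1 - 4)) = a*(d - 4*(-5)) = a*(d + 20) = a*(20 + d))
93 + J(7, u(0, 4))*65 = 93 + (4*(20 + 7))*65 = 93 + (4*27)*65 = 93 + 108*65 = 93 + 7020 = 7113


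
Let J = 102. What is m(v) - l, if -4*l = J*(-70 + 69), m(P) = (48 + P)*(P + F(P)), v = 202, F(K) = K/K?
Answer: 101449/2 ≈ 50725.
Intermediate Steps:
F(K) = 1
m(P) = (1 + P)*(48 + P) (m(P) = (48 + P)*(P + 1) = (48 + P)*(1 + P) = (1 + P)*(48 + P))
l = 51/2 (l = -51*(-70 + 69)/2 = -51*(-1)/2 = -¼*(-102) = 51/2 ≈ 25.500)
m(v) - l = (48 + 202² + 49*202) - 1*51/2 = (48 + 40804 + 9898) - 51/2 = 50750 - 51/2 = 101449/2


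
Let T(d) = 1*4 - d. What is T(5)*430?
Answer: -430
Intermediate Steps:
T(d) = 4 - d
T(5)*430 = (4 - 1*5)*430 = (4 - 5)*430 = -1*430 = -430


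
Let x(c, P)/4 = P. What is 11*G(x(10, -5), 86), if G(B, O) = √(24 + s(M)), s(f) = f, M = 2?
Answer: 11*√26 ≈ 56.089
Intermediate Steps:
x(c, P) = 4*P
G(B, O) = √26 (G(B, O) = √(24 + 2) = √26)
11*G(x(10, -5), 86) = 11*√26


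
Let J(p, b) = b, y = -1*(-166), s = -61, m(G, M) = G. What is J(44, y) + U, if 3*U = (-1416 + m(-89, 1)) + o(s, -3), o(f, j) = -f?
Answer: -946/3 ≈ -315.33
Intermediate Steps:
y = 166
U = -1444/3 (U = ((-1416 - 89) - 1*(-61))/3 = (-1505 + 61)/3 = (⅓)*(-1444) = -1444/3 ≈ -481.33)
J(44, y) + U = 166 - 1444/3 = -946/3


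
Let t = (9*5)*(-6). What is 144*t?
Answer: -38880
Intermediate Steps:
t = -270 (t = 45*(-6) = -270)
144*t = 144*(-270) = -38880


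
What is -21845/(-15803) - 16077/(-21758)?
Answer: 31711667/14949638 ≈ 2.1212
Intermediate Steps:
-21845/(-15803) - 16077/(-21758) = -21845*(-1/15803) - 16077*(-1/21758) = 21845/15803 + 699/946 = 31711667/14949638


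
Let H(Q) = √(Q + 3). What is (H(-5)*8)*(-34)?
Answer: -272*I*√2 ≈ -384.67*I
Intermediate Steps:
H(Q) = √(3 + Q)
(H(-5)*8)*(-34) = (√(3 - 5)*8)*(-34) = (√(-2)*8)*(-34) = ((I*√2)*8)*(-34) = (8*I*√2)*(-34) = -272*I*√2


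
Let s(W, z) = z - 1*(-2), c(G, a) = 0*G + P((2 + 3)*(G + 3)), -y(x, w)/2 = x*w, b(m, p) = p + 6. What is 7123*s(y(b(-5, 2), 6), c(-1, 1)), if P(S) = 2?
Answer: 28492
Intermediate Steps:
b(m, p) = 6 + p
y(x, w) = -2*w*x (y(x, w) = -2*x*w = -2*w*x)
c(G, a) = 2 (c(G, a) = 0*G + 2 = 0 + 2 = 2)
s(W, z) = 2 + z (s(W, z) = z + 2 = 2 + z)
7123*s(y(b(-5, 2), 6), c(-1, 1)) = 7123*(2 + 2) = 7123*4 = 28492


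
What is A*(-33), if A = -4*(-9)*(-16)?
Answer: 19008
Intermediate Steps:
A = -576 (A = 36*(-16) = -576)
A*(-33) = -576*(-33) = 19008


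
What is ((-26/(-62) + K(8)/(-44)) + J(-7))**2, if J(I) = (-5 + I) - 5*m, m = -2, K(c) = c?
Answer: 361201/116281 ≈ 3.1063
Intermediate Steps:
J(I) = 5 + I (J(I) = (-5 + I) - 5*(-2) = (-5 + I) + 10 = 5 + I)
((-26/(-62) + K(8)/(-44)) + J(-7))**2 = ((-26/(-62) + 8/(-44)) + (5 - 7))**2 = ((-26*(-1/62) + 8*(-1/44)) - 2)**2 = ((13/31 - 2/11) - 2)**2 = (81/341 - 2)**2 = (-601/341)**2 = 361201/116281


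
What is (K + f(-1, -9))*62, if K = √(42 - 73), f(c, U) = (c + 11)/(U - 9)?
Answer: -310/9 + 62*I*√31 ≈ -34.444 + 345.2*I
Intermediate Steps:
f(c, U) = (11 + c)/(-9 + U)
K = I*√31 (K = √(-31) = I*√31 ≈ 5.5678*I)
(K + f(-1, -9))*62 = (I*√31 + (11 - 1)/(-9 - 9))*62 = (I*√31 + 10/(-18))*62 = (I*√31 - 1/18*10)*62 = (I*√31 - 5/9)*62 = (-5/9 + I*√31)*62 = -310/9 + 62*I*√31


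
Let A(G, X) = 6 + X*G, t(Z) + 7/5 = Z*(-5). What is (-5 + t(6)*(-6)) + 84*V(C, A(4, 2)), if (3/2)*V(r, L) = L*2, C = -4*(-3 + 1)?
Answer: 8757/5 ≈ 1751.4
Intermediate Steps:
t(Z) = -7/5 - 5*Z (t(Z) = -7/5 + Z*(-5) = -7/5 - 5*Z)
A(G, X) = 6 + G*X
C = 8 (C = -4*(-2) = 8)
V(r, L) = 4*L/3 (V(r, L) = 2*(L*2)/3 = 2*(2*L)/3 = 4*L/3)
(-5 + t(6)*(-6)) + 84*V(C, A(4, 2)) = (-5 + (-7/5 - 5*6)*(-6)) + 84*(4*(6 + 4*2)/3) = (-5 + (-7/5 - 30)*(-6)) + 84*(4*(6 + 8)/3) = (-5 - 157/5*(-6)) + 84*((4/3)*14) = (-5 + 942/5) + 84*(56/3) = 917/5 + 1568 = 8757/5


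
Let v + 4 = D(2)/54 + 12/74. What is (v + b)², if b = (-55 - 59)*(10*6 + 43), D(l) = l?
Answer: 137688046743025/998001 ≈ 1.3796e+8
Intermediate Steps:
v = -3797/999 (v = -4 + (2/54 + 12/74) = -4 + (2*(1/54) + 12*(1/74)) = -4 + (1/27 + 6/37) = -4 + 199/999 = -3797/999 ≈ -3.8008)
b = -11742 (b = -114*(60 + 43) = -114*103 = -11742)
(v + b)² = (-3797/999 - 11742)² = (-11734055/999)² = 137688046743025/998001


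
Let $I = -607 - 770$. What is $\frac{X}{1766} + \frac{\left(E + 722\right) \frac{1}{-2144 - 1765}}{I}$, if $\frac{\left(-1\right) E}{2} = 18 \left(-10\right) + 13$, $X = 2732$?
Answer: $\frac{2451230362}{1584305973} \approx 1.5472$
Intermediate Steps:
$E = 334$ ($E = - 2 \left(18 \left(-10\right) + 13\right) = - 2 \left(-180 + 13\right) = \left(-2\right) \left(-167\right) = 334$)
$I = -1377$ ($I = -607 - 770 = -1377$)
$\frac{X}{1766} + \frac{\left(E + 722\right) \frac{1}{-2144 - 1765}}{I} = \frac{2732}{1766} + \frac{\left(334 + 722\right) \frac{1}{-2144 - 1765}}{-1377} = 2732 \cdot \frac{1}{1766} + \frac{1056}{-3909} \left(- \frac{1}{1377}\right) = \frac{1366}{883} + 1056 \left(- \frac{1}{3909}\right) \left(- \frac{1}{1377}\right) = \frac{1366}{883} - - \frac{352}{1794231} = \frac{1366}{883} + \frac{352}{1794231} = \frac{2451230362}{1584305973}$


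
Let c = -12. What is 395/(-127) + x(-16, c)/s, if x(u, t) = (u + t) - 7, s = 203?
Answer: -12090/3683 ≈ -3.2826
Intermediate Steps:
x(u, t) = -7 + t + u (x(u, t) = (t + u) - 7 = -7 + t + u)
395/(-127) + x(-16, c)/s = 395/(-127) + (-7 - 12 - 16)/203 = 395*(-1/127) - 35*1/203 = -395/127 - 5/29 = -12090/3683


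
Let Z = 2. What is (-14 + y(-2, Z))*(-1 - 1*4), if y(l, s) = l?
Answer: 80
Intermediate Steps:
(-14 + y(-2, Z))*(-1 - 1*4) = (-14 - 2)*(-1 - 1*4) = -16*(-1 - 4) = -16*(-5) = 80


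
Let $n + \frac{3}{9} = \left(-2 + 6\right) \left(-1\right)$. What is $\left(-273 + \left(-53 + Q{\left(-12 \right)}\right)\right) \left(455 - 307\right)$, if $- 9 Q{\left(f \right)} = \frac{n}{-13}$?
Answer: $- \frac{1302844}{27} \approx -48254.0$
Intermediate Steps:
$n = - \frac{13}{3}$ ($n = - \frac{1}{3} + \left(-2 + 6\right) \left(-1\right) = - \frac{1}{3} + 4 \left(-1\right) = - \frac{1}{3} - 4 = - \frac{13}{3} \approx -4.3333$)
$Q{\left(f \right)} = - \frac{1}{27}$ ($Q{\left(f \right)} = - \frac{\left(- \frac{13}{3}\right) \frac{1}{-13}}{9} = - \frac{\left(- \frac{13}{3}\right) \left(- \frac{1}{13}\right)}{9} = \left(- \frac{1}{9}\right) \frac{1}{3} = - \frac{1}{27}$)
$\left(-273 + \left(-53 + Q{\left(-12 \right)}\right)\right) \left(455 - 307\right) = \left(-273 - \frac{1432}{27}\right) \left(455 - 307\right) = \left(-273 - \frac{1432}{27}\right) 148 = \left(- \frac{8803}{27}\right) 148 = - \frac{1302844}{27}$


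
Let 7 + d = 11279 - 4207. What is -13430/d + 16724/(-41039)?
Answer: -133861766/57988107 ≈ -2.3084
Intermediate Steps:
d = 7065 (d = -7 + (11279 - 4207) = -7 + 7072 = 7065)
-13430/d + 16724/(-41039) = -13430/7065 + 16724/(-41039) = -13430*1/7065 + 16724*(-1/41039) = -2686/1413 - 16724/41039 = -133861766/57988107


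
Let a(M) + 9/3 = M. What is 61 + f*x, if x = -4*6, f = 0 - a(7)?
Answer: 157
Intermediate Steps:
a(M) = -3 + M
f = -4 (f = 0 - (-3 + 7) = 0 - 1*4 = 0 - 4 = -4)
x = -24
61 + f*x = 61 - 4*(-24) = 61 + 96 = 157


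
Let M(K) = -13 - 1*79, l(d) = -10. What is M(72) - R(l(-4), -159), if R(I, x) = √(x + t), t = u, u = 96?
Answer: -92 - 3*I*√7 ≈ -92.0 - 7.9373*I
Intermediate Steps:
t = 96
R(I, x) = √(96 + x) (R(I, x) = √(x + 96) = √(96 + x))
M(K) = -92 (M(K) = -13 - 79 = -92)
M(72) - R(l(-4), -159) = -92 - √(96 - 159) = -92 - √(-63) = -92 - 3*I*√7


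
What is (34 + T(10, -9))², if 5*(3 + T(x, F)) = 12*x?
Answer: 3025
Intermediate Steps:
T(x, F) = -3 + 12*x/5 (T(x, F) = -3 + (12*x)/5 = -3 + 12*x/5)
(34 + T(10, -9))² = (34 + (-3 + (12/5)*10))² = (34 + (-3 + 24))² = (34 + 21)² = 55² = 3025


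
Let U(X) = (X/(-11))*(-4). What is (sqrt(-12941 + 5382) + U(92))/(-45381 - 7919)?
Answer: -92/146575 - I*sqrt(7559)/53300 ≈ -0.00062766 - 0.0016312*I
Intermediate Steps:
U(X) = 4*X/11 (U(X) = (X*(-1/11))*(-4) = -X/11*(-4) = 4*X/11)
(sqrt(-12941 + 5382) + U(92))/(-45381 - 7919) = (sqrt(-12941 + 5382) + (4/11)*92)/(-45381 - 7919) = (sqrt(-7559) + 368/11)/(-53300) = (I*sqrt(7559) + 368/11)*(-1/53300) = (368/11 + I*sqrt(7559))*(-1/53300) = -92/146575 - I*sqrt(7559)/53300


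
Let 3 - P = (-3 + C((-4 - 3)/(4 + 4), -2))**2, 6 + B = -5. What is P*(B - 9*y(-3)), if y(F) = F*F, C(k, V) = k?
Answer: 17687/16 ≈ 1105.4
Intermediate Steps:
B = -11 (B = -6 - 5 = -11)
y(F) = F**2
P = -769/64 (P = 3 - (-3 + (-4 - 3)/(4 + 4))**2 = 3 - (-3 - 7/8)**2 = 3 - (-31/8)**2 = 3 - 1*961/64 = 3 - 961/64 = -769/64 ≈ -12.016)
P*(B - 9*y(-3)) = -769*(-11 - 9*(-3)**2)/64 = -769*(-11 - 9*9)/64 = -769*(-11 - 81)/64 = -769/64*(-92) = 17687/16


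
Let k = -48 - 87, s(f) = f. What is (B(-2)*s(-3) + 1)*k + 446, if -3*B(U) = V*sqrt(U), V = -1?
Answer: 311 + 135*I*sqrt(2) ≈ 311.0 + 190.92*I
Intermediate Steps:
B(U) = sqrt(U)/3 (B(U) = -(-1)*sqrt(U)/3 = sqrt(U)/3)
k = -135
(B(-2)*s(-3) + 1)*k + 446 = ((sqrt(-2)/3)*(-3) + 1)*(-135) + 446 = (((I*sqrt(2))/3)*(-3) + 1)*(-135) + 446 = ((I*sqrt(2)/3)*(-3) + 1)*(-135) + 446 = (-I*sqrt(2) + 1)*(-135) + 446 = (1 - I*sqrt(2))*(-135) + 446 = (-135 + 135*I*sqrt(2)) + 446 = 311 + 135*I*sqrt(2)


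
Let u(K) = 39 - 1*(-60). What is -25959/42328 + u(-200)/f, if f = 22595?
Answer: -582353133/956401160 ≈ -0.60890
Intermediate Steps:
u(K) = 99 (u(K) = 39 + 60 = 99)
-25959/42328 + u(-200)/f = -25959/42328 + 99/22595 = -582353133/956401160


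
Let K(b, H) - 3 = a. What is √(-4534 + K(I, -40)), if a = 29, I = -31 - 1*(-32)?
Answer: I*√4502 ≈ 67.097*I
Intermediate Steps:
I = 1 (I = -31 + 32 = 1)
K(b, H) = 32 (K(b, H) = 3 + 29 = 32)
√(-4534 + K(I, -40)) = √(-4534 + 32) = √(-4502) = I*√4502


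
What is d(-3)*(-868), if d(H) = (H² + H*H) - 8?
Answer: -8680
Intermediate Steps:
d(H) = -8 + 2*H² (d(H) = (H² + H²) - 8 = 2*H² - 8 = -8 + 2*H²)
d(-3)*(-868) = (-8 + 2*(-3)²)*(-868) = (-8 + 2*9)*(-868) = (-8 + 18)*(-868) = 10*(-868) = -8680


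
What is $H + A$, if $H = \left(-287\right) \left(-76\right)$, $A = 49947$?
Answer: $71759$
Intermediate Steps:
$H = 21812$
$H + A = 21812 + 49947 = 71759$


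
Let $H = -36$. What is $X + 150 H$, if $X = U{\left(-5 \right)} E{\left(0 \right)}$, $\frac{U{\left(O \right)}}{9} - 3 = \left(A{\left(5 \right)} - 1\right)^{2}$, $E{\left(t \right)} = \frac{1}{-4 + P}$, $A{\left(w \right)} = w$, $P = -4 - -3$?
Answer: $- \frac{27171}{5} \approx -5434.2$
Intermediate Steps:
$P = -1$ ($P = -4 + 3 = -1$)
$E{\left(t \right)} = - \frac{1}{5}$ ($E{\left(t \right)} = \frac{1}{-4 - 1} = \frac{1}{-5} = - \frac{1}{5}$)
$U{\left(O \right)} = 171$ ($U{\left(O \right)} = 27 + 9 \left(5 - 1\right)^{2} = 27 + 9 \cdot 4^{2} = 27 + 9 \cdot 16 = 27 + 144 = 171$)
$X = - \frac{171}{5}$ ($X = 171 \left(- \frac{1}{5}\right) = - \frac{171}{5} \approx -34.2$)
$X + 150 H = - \frac{171}{5} + 150 \left(-36\right) = - \frac{171}{5} - 5400 = - \frac{27171}{5}$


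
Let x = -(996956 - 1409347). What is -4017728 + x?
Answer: -3605337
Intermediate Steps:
x = 412391 (x = -1*(-412391) = 412391)
-4017728 + x = -4017728 + 412391 = -3605337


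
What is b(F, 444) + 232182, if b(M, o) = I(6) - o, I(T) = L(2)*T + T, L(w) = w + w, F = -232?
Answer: 231768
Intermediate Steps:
L(w) = 2*w
I(T) = 5*T (I(T) = (2*2)*T + T = 4*T + T = 5*T)
b(M, o) = 30 - o (b(M, o) = 5*6 - o = 30 - o)
b(F, 444) + 232182 = (30 - 1*444) + 232182 = (30 - 444) + 232182 = -414 + 232182 = 231768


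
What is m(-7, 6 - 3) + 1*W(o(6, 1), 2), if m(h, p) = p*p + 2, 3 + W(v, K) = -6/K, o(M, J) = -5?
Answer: 5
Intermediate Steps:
W(v, K) = -3 - 6/K
m(h, p) = 2 + p² (m(h, p) = p² + 2 = 2 + p²)
m(-7, 6 - 3) + 1*W(o(6, 1), 2) = (2 + (6 - 3)²) + 1*(-3 - 6/2) = (2 + 3²) + 1*(-3 - 6*½) = (2 + 9) + 1*(-3 - 3) = 11 + 1*(-6) = 11 - 6 = 5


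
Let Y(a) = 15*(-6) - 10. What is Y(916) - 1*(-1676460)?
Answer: 1676360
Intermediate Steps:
Y(a) = -100 (Y(a) = -90 - 10 = -100)
Y(916) - 1*(-1676460) = -100 - 1*(-1676460) = -100 + 1676460 = 1676360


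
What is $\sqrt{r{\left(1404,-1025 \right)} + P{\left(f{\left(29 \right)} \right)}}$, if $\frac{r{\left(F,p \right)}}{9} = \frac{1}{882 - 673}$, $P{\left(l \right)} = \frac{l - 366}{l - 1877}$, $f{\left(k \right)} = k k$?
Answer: $\frac{i \sqrt{4869137581}}{108262} \approx 0.64454 i$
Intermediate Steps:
$f{\left(k \right)} = k^{2}$
$P{\left(l \right)} = \frac{-366 + l}{-1877 + l}$
$r{\left(F,p \right)} = \frac{9}{209}$ ($r{\left(F,p \right)} = \frac{9}{882 - 673} = \frac{9}{209}$)
$\sqrt{r{\left(1404,-1025 \right)} + P{\left(f{\left(29 \right)} \right)}} = \sqrt{\frac{9}{209} + \frac{-366 + 29^{2}}{-1877 + 29^{2}}} = \sqrt{\frac{9}{209} + \frac{-366 + 841}{-1877 + 841}} = \sqrt{\frac{9}{209} + \frac{1}{-1036} \cdot 475} = \sqrt{\frac{9}{209} - \frac{475}{1036}} = \sqrt{- \frac{89951}{216524}} = \frac{i \sqrt{4869137581}}{108262}$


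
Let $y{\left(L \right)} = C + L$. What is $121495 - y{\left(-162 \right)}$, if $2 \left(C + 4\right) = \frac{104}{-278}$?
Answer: $\frac{16910905}{139} \approx 1.2166 \cdot 10^{5}$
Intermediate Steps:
$C = - \frac{582}{139}$ ($C = -4 + \frac{104 \frac{1}{-278}}{2} = -4 + \frac{104 \left(- \frac{1}{278}\right)}{2} = -4 + \frac{1}{2} \left(- \frac{52}{139}\right) = -4 - \frac{26}{139} = - \frac{582}{139} \approx -4.187$)
$y{\left(L \right)} = - \frac{582}{139} + L$
$121495 - y{\left(-162 \right)} = 121495 - \left(- \frac{582}{139} - 162\right) = 121495 - - \frac{23100}{139} = 121495 + \frac{23100}{139} = \frac{16910905}{139}$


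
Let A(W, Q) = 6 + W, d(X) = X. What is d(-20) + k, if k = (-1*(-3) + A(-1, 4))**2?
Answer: 44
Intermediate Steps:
k = 64 (k = (-1*(-3) + (6 - 1))**2 = (3 + 5)**2 = 8**2 = 64)
d(-20) + k = -20 + 64 = 44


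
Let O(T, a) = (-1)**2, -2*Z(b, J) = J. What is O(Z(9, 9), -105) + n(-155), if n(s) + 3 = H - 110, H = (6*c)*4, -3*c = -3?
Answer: -88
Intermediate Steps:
c = 1 (c = -1/3*(-3) = 1)
H = 24 (H = (6*1)*4 = 6*4 = 24)
Z(b, J) = -J/2
O(T, a) = 1
n(s) = -89 (n(s) = -3 + (24 - 110) = -3 - 86 = -89)
O(Z(9, 9), -105) + n(-155) = 1 - 89 = -88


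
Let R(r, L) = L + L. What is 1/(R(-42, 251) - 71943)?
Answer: -1/71441 ≈ -1.3998e-5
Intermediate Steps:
R(r, L) = 2*L
1/(R(-42, 251) - 71943) = 1/(2*251 - 71943) = 1/(502 - 71943) = 1/(-71441) = -1/71441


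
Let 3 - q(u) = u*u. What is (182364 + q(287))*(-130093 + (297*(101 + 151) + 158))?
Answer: -5508989818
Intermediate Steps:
q(u) = 3 - u² (q(u) = 3 - u*u = 3 - u²)
(182364 + q(287))*(-130093 + (297*(101 + 151) + 158)) = (182364 + (3 - 1*287²))*(-130093 + (297*(101 + 151) + 158)) = (182364 + (3 - 1*82369))*(-130093 + (297*252 + 158)) = (182364 + (3 - 82369))*(-130093 + (74844 + 158)) = (182364 - 82366)*(-130093 + 75002) = 99998*(-55091) = -5508989818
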